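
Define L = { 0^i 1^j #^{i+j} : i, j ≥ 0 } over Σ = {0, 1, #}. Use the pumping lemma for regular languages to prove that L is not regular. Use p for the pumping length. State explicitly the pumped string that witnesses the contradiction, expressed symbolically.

Assume L is regular. Let p be the pumping length given by the pumping lemma.
Take w = 0^p 1^p #^{2p} ∈ L (with i=j=p, i+j=2p), |w| = 4p ≥ p.
The pumping lemma gives a decomposition w = xyz where |xy| ≤ p and y is nonempty.
The first p characters of w are 0's, so xy (and hence y) consists only of 0's. Write y = 0^k, 1 ≤ k ≤ p.
Consider xy^2z = 0^{p+k} 1^p #^{2p}. Now the 0- and 1-counts sum to 2p+k, but the #-count is 2p ≠ 2p+k. So xy^2z ∉ L.
This is a contradiction; hence L is not regular.

0^{p+k} 1^p #^{2p}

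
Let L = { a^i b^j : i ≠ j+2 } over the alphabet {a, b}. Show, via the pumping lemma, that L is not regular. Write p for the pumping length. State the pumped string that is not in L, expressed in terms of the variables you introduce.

a^{p+p!} b^{p+p!-2}

Assume L is regular. Let p be the pumping length given by the pumping lemma.
Choose w = a^p b^{p+p!-2}. Since p ≠ (p+p!-2)+2 = p+p!, w ∈ L; and |w| ≥ p.
Write w = xyz as guaranteed by the lemma, with |xy| ≤ p and |y| > 0.
The first p characters of w are a's, so xy (and hence y) consists only of a's. Write y = a^k, 1 ≤ k ≤ p.
Since 1 ≤ k ≤ p, k divides p!; set t = 1 + p!/k. Then xy^t z has p + (p!/k)·k = p + p! copies of a. Now the a-count is p+p! and (b-count)+2 = (p+p!-2)+2 = p+p!, so i ≠ j+2 fails. So xy^t z = a^{p+p!} b^{p+p!-2} ∉ L.
This contradicts the pumping lemma, so L is not regular.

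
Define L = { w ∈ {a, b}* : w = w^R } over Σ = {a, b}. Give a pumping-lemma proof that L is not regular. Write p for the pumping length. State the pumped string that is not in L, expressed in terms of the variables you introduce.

Assume L is regular; let p be its pumping constant.
Take w = a^p b a^p, a palindrome of length 2p+1 ≥ p.
By the pumping lemma, w = xyz with |xy| ≤ p and |y| ≥ 1.
Because |xy| ≤ p and w begins with p copies of a, we have y = a^k with 1 ≤ k ≤ p.
Pump with i = 2: xy^2z = a^{p+k} b a^p. Its reverse is a^p b a^{p+k}, which differs from xy^2z since k ≥ 1. So xy^2z is not a palindrome and xy^2z ∉ L.
This contradicts the pumping lemma, so L is not regular.

a^{p+k} b a^p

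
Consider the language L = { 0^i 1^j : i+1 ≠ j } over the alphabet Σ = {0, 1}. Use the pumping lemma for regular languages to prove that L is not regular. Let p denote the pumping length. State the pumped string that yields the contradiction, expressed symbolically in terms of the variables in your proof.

Suppose for contradiction that L is regular, and let p be the pumping length.
Choose w = 0^p 1^{p+p!+1}. Since p ≠ (p+p!+1)-1 = p+p!, w ∈ L; and |w| ≥ p.
Write w = xyz as guaranteed by the lemma, with |xy| ≤ p and |y| > 0.
The first p characters of w are 0's, so xy (and hence y) consists only of 0's. Write y = 0^k, 1 ≤ k ≤ p.
Since 1 ≤ k ≤ p, k divides p!; set t = 1 + p!/k. Then xy^t z has p + (p!/k)·k = p + p! copies of 0. Now the 0-count is p+p! and (1-count)-1 = (p+p!+1)-1 = p+p!, so i+1 ≠ j fails. So xy^t z = 0^{p+p!} 1^{p+p!+1} ∉ L.
This contradicts the pumping lemma, so L is not regular.

0^{p+p!} 1^{p+p!+1}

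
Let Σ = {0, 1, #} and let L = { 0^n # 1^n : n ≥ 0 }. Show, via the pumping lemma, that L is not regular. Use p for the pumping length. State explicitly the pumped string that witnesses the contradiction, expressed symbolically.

0^{p+k} # 1^p

Suppose for contradiction that L is regular, and let p be the pumping length.
Take w = 0^p # 1^p ∈ L with |w| = 2p+1 ≥ p.
By the pumping lemma, w = xyz with |xy| ≤ p and y is nonempty.
Since the first p symbols of w are all 0's and |xy| ≤ p, y lies entirely in the leading 0-block: y = 0^k for some k with 1 ≤ k ≤ p.
Pump with i = 2: xy^2z = 0^{p+k} # 1^p, which would require p+k = p. But k ≥ 1, so xy^2z ∉ L.
This is a contradiction; hence L is not regular.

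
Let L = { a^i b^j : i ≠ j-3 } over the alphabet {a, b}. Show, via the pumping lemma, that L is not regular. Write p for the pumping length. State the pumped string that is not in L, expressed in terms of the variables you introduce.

Suppose for contradiction that L is regular, and let p be the pumping length.
Choose w = a^p b^{p+p!+3}. Since p ≠ (p+p!+3)-3 = p+p!, w ∈ L; and |w| ≥ p.
The pumping lemma gives a decomposition w = xyz where |xy| ≤ p and |y| ≥ 1.
Since the first p symbols of w are all a's and |xy| ≤ p, y lies entirely in the leading a-block: y = a^k for some k with 1 ≤ k ≤ p.
Since 1 ≤ k ≤ p, k divides p!; set t = 1 + p!/k. Then xy^t z has p + (p!/k)·k = p + p! copies of a. Now the a-count is p+p! and (b-count)-3 = (p+p!+3)-3 = p+p!, so i ≠ j-3 fails. So xy^t z = a^{p+p!} b^{p+p!+3} ∉ L.
Contradiction. Therefore L is not regular.

a^{p+p!} b^{p+p!+3}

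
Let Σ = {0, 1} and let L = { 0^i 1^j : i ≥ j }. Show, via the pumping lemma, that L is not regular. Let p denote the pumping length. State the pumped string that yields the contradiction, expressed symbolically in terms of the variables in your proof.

0^{p-k} 1^p

Suppose for contradiction that L is regular, and let p be the pumping length.
Choose w = 0^p 1^p ∈ L, with |w| = 2p ≥ p.
Write w = xyz as guaranteed by the lemma, with |xy| ≤ p and y is nonempty.
Because |xy| ≤ p and w begins with p copies of 0, we have y = 0^k with 1 ≤ k ≤ p.
Consider xy^0z = xz = 0^{p-k} 1^p. Since k ≥ 1, the 0-count p-k is less than p, so i ≥ j fails; thus xz ∉ L.
This contradicts the pumping lemma, so L is not regular.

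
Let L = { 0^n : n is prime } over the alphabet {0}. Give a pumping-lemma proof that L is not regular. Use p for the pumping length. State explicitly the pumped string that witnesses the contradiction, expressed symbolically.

0^{q(1+k)}

Toward a contradiction, assume L is regular with pumping length p.
Let q be a prime with q ≥ p+2 (infinitely many primes exist), and take w = 0^q ∈ L with |w| = q ≥ p.
By the pumping lemma, w = xyz with |xy| ≤ p and |y| > 0.
Then y = 0^k for some k with 1 ≤ k ≤ p.
Since 1 ≤ k ≤ p, |xz| = q-k. Pump with i = q+1: |xy^{q+1}z| = (q-k)+(q+1)k = q+qk = q(1+k), which is composite (both factors ≥ 2). So xy^{q+1}z = 0^{q(1+k)} ∉ L.
This contradicts the pumping lemma, so L is not regular.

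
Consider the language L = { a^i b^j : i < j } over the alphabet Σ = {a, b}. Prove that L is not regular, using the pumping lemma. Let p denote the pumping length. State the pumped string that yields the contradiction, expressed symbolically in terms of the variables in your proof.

Suppose for contradiction that L is regular, and let p be the pumping length.
Choose w = a^p b^{p+1} ∈ L, with |w| = 2p+1 ≥ p.
The pumping lemma gives a decomposition w = xyz where |xy| ≤ p and |y| > 0.
The first p characters of w are a's, so xy (and hence y) consists only of a's. Write y = a^k, 1 ≤ k ≤ p.
Consider xy^2z = a^{p+k} b^{p+1}. Since k ≥ 1, the a-count p+k is at least p+1, so i < j fails; thus xy^2z ∉ L.
Contradiction. Therefore L is not regular.

a^{p+k} b^{p+1}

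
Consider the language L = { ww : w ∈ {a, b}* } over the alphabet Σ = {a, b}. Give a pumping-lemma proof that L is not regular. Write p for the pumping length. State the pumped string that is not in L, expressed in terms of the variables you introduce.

a^{p+k} b^p a^p b^p

Assume L is regular. Let p be the pumping length given by the pumping lemma.
Take w = a^p b^p a^p b^p = uu where u = a^pb^p; then w ∈ L and |w| = 4p ≥ p.
Write w = xyz as guaranteed by the lemma, with |xy| ≤ p and |y| ≥ 1.
Since the first p symbols of w are all a's and |xy| ≤ p, y lies entirely in the leading a-block: y = a^k for some k with 1 ≤ k ≤ p.
Pump with i = 2: xy^2z = a^{p+k} b^p a^p b^p, of length 4p+k. Suppose this equals vv. The string starts with a and ends with b, so v does too; thus the boundary between the two copies of v is a b→a transition. There is exactly one such transition, at position 2p+k, so |v| = 2p+k and |vv| = 4p+2k ≠ 4p+k since k ≥ 1. So xy^2z ∉ L.
This is a contradiction; hence L is not regular.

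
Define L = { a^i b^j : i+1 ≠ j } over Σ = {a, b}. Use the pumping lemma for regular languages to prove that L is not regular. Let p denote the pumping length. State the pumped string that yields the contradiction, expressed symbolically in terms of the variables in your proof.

a^{p+p!} b^{p+p!+1}

Assume L is regular; let p be its pumping constant.
Choose w = a^p b^{p+p!+1}. Since p ≠ (p+p!+1)-1 = p+p!, w ∈ L; and |w| ≥ p.
By the pumping lemma, w = xyz with |xy| ≤ p and |y| > 0.
The first p characters of w are a's, so xy (and hence y) consists only of a's. Write y = a^k, 1 ≤ k ≤ p.
Since 1 ≤ k ≤ p, k divides p!; set t = 1 + p!/k. Then xy^t z has p + (p!/k)·k = p + p! copies of a. Now the a-count is p+p! and (b-count)-1 = (p+p!+1)-1 = p+p!, so i+1 ≠ j fails. So xy^t z = a^{p+p!} b^{p+p!+1} ∉ L.
Contradiction. Therefore L is not regular.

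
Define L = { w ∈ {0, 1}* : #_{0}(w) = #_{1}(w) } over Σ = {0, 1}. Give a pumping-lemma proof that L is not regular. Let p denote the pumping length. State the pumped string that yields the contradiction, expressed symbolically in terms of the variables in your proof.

Toward a contradiction, assume L is regular with pumping length p.
Choose w = 0^p 1^p ∈ L with |w| = 2p ≥ p.
Write w = xyz as guaranteed by the lemma, with |xy| ≤ p and |y| ≥ 1.
The first p characters of w are 0's, so xy (and hence y) consists only of 0's. Write y = 0^k, 1 ≤ k ≤ p.
Pump with i = 2: xy^2z = 0^{p+k} 1^p has p+k occurrences of 0 but only p of 1. Since k ≥ 1 the counts differ, so xy^2z ∉ L.
Contradiction. Therefore L is not regular.

0^{p+k} 1^p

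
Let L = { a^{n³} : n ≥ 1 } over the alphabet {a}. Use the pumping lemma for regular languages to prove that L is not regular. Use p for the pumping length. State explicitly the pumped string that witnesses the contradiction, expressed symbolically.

Suppose for contradiction that L is regular, and let p be the pumping length.
Take w = a^{p³} ∈ L with |w| = p³ ≥ p.
Write w = xyz as guaranteed by the lemma, with |xy| ≤ p and |y| ≥ 1.
Then y = a^k for some k with 1 ≤ k ≤ p.
Pump with i = 2: xy^2z = a^{p³+k}. Since 1 ≤ k ≤ p, p³ < p³+k ≤ p³+p < p³+3p²+3p+1 = (p+1)³, so p³+k is not a perfect cube. So xy^2z ∉ L.
This contradicts the pumping lemma, so L is not regular.

a^{p³+k}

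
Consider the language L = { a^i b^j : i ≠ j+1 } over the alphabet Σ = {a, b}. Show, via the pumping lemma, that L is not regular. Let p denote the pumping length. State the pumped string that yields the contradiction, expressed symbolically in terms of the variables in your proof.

a^{p+p!} b^{p+p!-1}

Suppose for contradiction that L is regular, and let p be the pumping length.
Choose w = a^p b^{p+p!-1}. Since p ≠ (p+p!-1)+1 = p+p!, w ∈ L; and |w| ≥ p.
The pumping lemma gives a decomposition w = xyz where |xy| ≤ p and |y| > 0.
Since the first p symbols of w are all a's and |xy| ≤ p, y lies entirely in the leading a-block: y = a^k for some k with 1 ≤ k ≤ p.
Since 1 ≤ k ≤ p, k divides p!; set t = 1 + p!/k. Then xy^t z has p + (p!/k)·k = p + p! copies of a. Now the a-count is p+p! and (b-count)+1 = (p+p!-1)+1 = p+p!, so i ≠ j+1 fails. So xy^t z = a^{p+p!} b^{p+p!-1} ∉ L.
Contradiction. Therefore L is not regular.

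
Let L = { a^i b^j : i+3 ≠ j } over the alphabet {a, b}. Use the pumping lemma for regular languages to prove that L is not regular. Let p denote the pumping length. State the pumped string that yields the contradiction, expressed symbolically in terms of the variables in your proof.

a^{p+p!} b^{p+p!+3}

Assume L is regular. Let p be the pumping length given by the pumping lemma.
Choose w = a^p b^{p+p!+3}. Since p ≠ (p+p!+3)-3 = p+p!, w ∈ L; and |w| ≥ p.
By the pumping lemma, w = xyz with |xy| ≤ p and |y| ≥ 1.
Because |xy| ≤ p and w begins with p copies of a, we have y = a^k with 1 ≤ k ≤ p.
Since 1 ≤ k ≤ p, k divides p!; set t = 1 + p!/k. Then xy^t z has p + (p!/k)·k = p + p! copies of a. Now the a-count is p+p! and (b-count)-3 = (p+p!+3)-3 = p+p!, so i+3 ≠ j fails. So xy^t z = a^{p+p!} b^{p+p!+3} ∉ L.
Contradiction. Therefore L is not regular.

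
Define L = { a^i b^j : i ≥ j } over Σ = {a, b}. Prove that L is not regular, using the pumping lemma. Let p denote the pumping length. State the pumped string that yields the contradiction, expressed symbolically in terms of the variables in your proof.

a^{p-k} b^p

Assume L is regular; let p be its pumping constant.
Choose w = a^p b^p ∈ L, with |w| = 2p ≥ p.
By the pumping lemma, w = xyz with |xy| ≤ p and |y| > 0.
Because |xy| ≤ p and w begins with p copies of a, we have y = a^k with 1 ≤ k ≤ p.
Consider xy^0z = xz = a^{p-k} b^p. Since k ≥ 1, the a-count p-k is less than p, so i ≥ j fails; thus xz ∉ L.
Contradiction. Therefore L is not regular.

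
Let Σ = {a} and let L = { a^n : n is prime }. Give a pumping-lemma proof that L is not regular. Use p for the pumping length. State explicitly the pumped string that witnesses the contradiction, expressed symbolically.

a^{q(1+k)}

Assume L is regular. Let p be the pumping length given by the pumping lemma.
Let q be a prime with q ≥ p+2 (infinitely many primes exist), and take w = a^q ∈ L with |w| = q ≥ p.
Write w = xyz as guaranteed by the lemma, with |xy| ≤ p and y is nonempty.
Then y = a^k for some k with 1 ≤ k ≤ p.
Since 1 ≤ k ≤ p, |xz| = q-k. Pump with i = q+1: |xy^{q+1}z| = (q-k)+(q+1)k = q+qk = q(1+k), which is composite (both factors ≥ 2). So xy^{q+1}z = a^{q(1+k)} ∉ L.
This is a contradiction; hence L is not regular.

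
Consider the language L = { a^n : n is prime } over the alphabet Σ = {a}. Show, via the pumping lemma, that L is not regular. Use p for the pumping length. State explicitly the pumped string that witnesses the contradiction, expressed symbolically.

Assume L is regular; let p be its pumping constant.
Let q be a prime with q ≥ p+2 (infinitely many primes exist), and take w = a^q ∈ L with |w| = q ≥ p.
By the pumping lemma, w = xyz with |xy| ≤ p and |y| ≥ 1.
Then y = a^k for some k with 1 ≤ k ≤ p.
Since 1 ≤ k ≤ p, |xz| = q-k. Pump with i = q+1: |xy^{q+1}z| = (q-k)+(q+1)k = q+qk = q(1+k), which is composite (both factors ≥ 2). So xy^{q+1}z = a^{q(1+k)} ∉ L.
This contradicts the pumping lemma, so L is not regular.

a^{q(1+k)}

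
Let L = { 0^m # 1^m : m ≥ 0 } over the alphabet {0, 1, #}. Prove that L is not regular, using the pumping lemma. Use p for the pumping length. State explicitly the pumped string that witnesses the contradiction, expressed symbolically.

0^{p+k} # 1^p

Assume L is regular. Let p be the pumping length given by the pumping lemma.
Take w = 0^p # 1^p ∈ L with |w| = 2p+1 ≥ p.
The pumping lemma gives a decomposition w = xyz where |xy| ≤ p and y is nonempty.
The first p characters of w are 0's, so xy (and hence y) consists only of 0's. Write y = 0^k, 1 ≤ k ≤ p.
Pump with i = 2: xy^2z = 0^{p+k} # 1^p, which would require p+k = p. But k ≥ 1, so xy^2z ∉ L.
This is a contradiction; hence L is not regular.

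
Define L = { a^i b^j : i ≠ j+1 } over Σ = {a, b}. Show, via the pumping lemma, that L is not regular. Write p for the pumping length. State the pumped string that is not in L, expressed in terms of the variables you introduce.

a^{p+p!} b^{p+p!-1}

Suppose for contradiction that L is regular, and let p be the pumping length.
Choose w = a^p b^{p+p!-1}. Since p ≠ (p+p!-1)+1 = p+p!, w ∈ L; and |w| ≥ p.
The pumping lemma gives a decomposition w = xyz where |xy| ≤ p and |y| > 0.
Since the first p symbols of w are all a's and |xy| ≤ p, y lies entirely in the leading a-block: y = a^k for some k with 1 ≤ k ≤ p.
Since 1 ≤ k ≤ p, k divides p!; set t = 1 + p!/k. Then xy^t z has p + (p!/k)·k = p + p! copies of a. Now the a-count is p+p! and (b-count)+1 = (p+p!-1)+1 = p+p!, so i ≠ j+1 fails. So xy^t z = a^{p+p!} b^{p+p!-1} ∉ L.
This contradicts the pumping lemma, so L is not regular.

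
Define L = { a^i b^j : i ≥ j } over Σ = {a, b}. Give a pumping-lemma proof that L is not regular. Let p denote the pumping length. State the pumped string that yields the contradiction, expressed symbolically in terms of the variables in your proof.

Toward a contradiction, assume L is regular with pumping length p.
Choose w = a^p b^p ∈ L, with |w| = 2p ≥ p.
By the pumping lemma, w = xyz with |xy| ≤ p and |y| > 0.
The first p characters of w are a's, so xy (and hence y) consists only of a's. Write y = a^k, 1 ≤ k ≤ p.
Consider xy^0z = xz = a^{p-k} b^p. Since k ≥ 1, the a-count p-k is less than p, so i ≥ j fails; thus xz ∉ L.
This is a contradiction; hence L is not regular.

a^{p-k} b^p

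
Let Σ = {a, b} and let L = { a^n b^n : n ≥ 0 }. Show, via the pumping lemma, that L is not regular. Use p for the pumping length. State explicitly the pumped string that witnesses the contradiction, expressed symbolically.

a^{p+k} b^p

Suppose for contradiction that L is regular, and let p be the pumping length.
Take w = a^p b^p. Then w ∈ L and |w| = 2p ≥ p.
By the pumping lemma, w = xyz with |xy| ≤ p and y is nonempty.
The first p characters of w are a's, so xy (and hence y) consists only of a's. Write y = a^k, 1 ≤ k ≤ p.
Pump with i = 2: xy^2z = a^{p+k} b^p. For this to lie in L we would need p = p+k, which forces k = 0. But k ≥ 1, so xy^2z ∉ L.
This contradicts the pumping lemma, so L is not regular.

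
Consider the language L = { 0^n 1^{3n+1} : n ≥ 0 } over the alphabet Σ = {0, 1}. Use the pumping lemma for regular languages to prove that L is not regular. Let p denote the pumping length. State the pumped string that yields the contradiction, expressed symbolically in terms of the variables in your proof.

Toward a contradiction, assume L is regular with pumping length p.
Let w = 0^p 1^{3p+1} ∈ L; note |w| = 4p+1 ≥ p.
By the pumping lemma, w = xyz with |xy| ≤ p and |y| ≥ 1.
The first p characters of w are 0's, so xy (and hence y) consists only of 0's. Write y = 0^k, 1 ≤ k ≤ p.
Pump with i = 2: xy^2z = 0^{p+k} 1^{3p+1}. For this to lie in L we would need 3p+1 = 3(p+k)+1, which forces k = 0. But k ≥ 1, so xy^2z ∉ L.
This contradicts the pumping lemma, so L is not regular.

0^{p+k} 1^{3p+1}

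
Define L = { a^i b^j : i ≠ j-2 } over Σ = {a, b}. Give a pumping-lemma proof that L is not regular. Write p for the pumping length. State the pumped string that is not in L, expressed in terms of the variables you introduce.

a^{p+p!} b^{p+p!+2}

Assume L is regular. Let p be the pumping length given by the pumping lemma.
Choose w = a^p b^{p+p!+2}. Since p ≠ (p+p!+2)-2 = p+p!, w ∈ L; and |w| ≥ p.
The pumping lemma gives a decomposition w = xyz where |xy| ≤ p and y is nonempty.
Since the first p symbols of w are all a's and |xy| ≤ p, y lies entirely in the leading a-block: y = a^k for some k with 1 ≤ k ≤ p.
Since 1 ≤ k ≤ p, k divides p!; set t = 1 + p!/k. Then xy^t z has p + (p!/k)·k = p + p! copies of a. Now the a-count is p+p! and (b-count)-2 = (p+p!+2)-2 = p+p!, so i ≠ j-2 fails. So xy^t z = a^{p+p!} b^{p+p!+2} ∉ L.
This contradicts the pumping lemma, so L is not regular.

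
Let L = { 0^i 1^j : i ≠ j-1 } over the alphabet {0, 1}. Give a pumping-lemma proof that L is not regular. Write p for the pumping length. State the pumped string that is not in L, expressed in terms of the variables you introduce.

Assume L is regular; let p be its pumping constant.
Choose w = 0^p 1^{p+p!+1}. Since p ≠ (p+p!+1)-1 = p+p!, w ∈ L; and |w| ≥ p.
Write w = xyz as guaranteed by the lemma, with |xy| ≤ p and |y| > 0.
Because |xy| ≤ p and w begins with p copies of 0, we have y = 0^k with 1 ≤ k ≤ p.
Since 1 ≤ k ≤ p, k divides p!; set t = 1 + p!/k. Then xy^t z has p + (p!/k)·k = p + p! copies of 0. Now the 0-count is p+p! and (1-count)-1 = (p+p!+1)-1 = p+p!, so i ≠ j-1 fails. So xy^t z = 0^{p+p!} 1^{p+p!+1} ∉ L.
Contradiction. Therefore L is not regular.

0^{p+p!} 1^{p+p!+1}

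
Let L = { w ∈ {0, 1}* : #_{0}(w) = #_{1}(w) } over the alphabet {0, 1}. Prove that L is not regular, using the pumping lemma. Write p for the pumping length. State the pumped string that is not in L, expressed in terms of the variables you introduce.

0^{p+k} 1^p

Assume L is regular. Let p be the pumping length given by the pumping lemma.
Choose w = 0^p 1^p ∈ L with |w| = 2p ≥ p.
By the pumping lemma, w = xyz with |xy| ≤ p and |y| ≥ 1.
Since the first p symbols of w are all 0's and |xy| ≤ p, y lies entirely in the leading 0-block: y = 0^k for some k with 1 ≤ k ≤ p.
Pump with i = 2: xy^2z = 0^{p+k} 1^p has p+k occurrences of 0 but only p of 1. Since k ≥ 1 the counts differ, so xy^2z ∉ L.
This is a contradiction; hence L is not regular.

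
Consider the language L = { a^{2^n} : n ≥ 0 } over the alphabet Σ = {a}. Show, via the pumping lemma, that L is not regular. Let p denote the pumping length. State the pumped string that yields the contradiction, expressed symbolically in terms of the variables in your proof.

a^{2^p+k}

Assume L is regular; let p be its pumping constant.
Take w = a^{2^p} ∈ L with |w| = 2^p ≥ p.
By the pumping lemma, w = xyz with |xy| ≤ p and |y| ≥ 1.
Then y = a^k for some k with 1 ≤ k ≤ p.
Pump with i = 2: xy^2z = a^{2^p+k}. Since 1 ≤ k ≤ p < 2^p, we have 2^p < 2^p+k < 2^{p+1}, so 2^p+k is not a power of 2. So xy^2z ∉ L.
This is a contradiction; hence L is not regular.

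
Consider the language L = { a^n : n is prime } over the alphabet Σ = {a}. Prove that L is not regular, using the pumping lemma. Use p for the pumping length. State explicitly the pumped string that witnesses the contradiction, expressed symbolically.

a^{q(1+k)}

Assume L is regular; let p be its pumping constant.
Let q be a prime with q ≥ p+2 (infinitely many primes exist), and take w = a^q ∈ L with |w| = q ≥ p.
Write w = xyz as guaranteed by the lemma, with |xy| ≤ p and |y| ≥ 1.
Then y = a^k for some k with 1 ≤ k ≤ p.
Since 1 ≤ k ≤ p, |xz| = q-k. Pump with i = q+1: |xy^{q+1}z| = (q-k)+(q+1)k = q+qk = q(1+k), which is composite (both factors ≥ 2). So xy^{q+1}z = a^{q(1+k)} ∉ L.
This contradicts the pumping lemma, so L is not regular.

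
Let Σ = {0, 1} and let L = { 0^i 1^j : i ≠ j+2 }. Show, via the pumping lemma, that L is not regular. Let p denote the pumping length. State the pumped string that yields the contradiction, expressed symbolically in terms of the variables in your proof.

0^{p+p!} 1^{p+p!-2}

Toward a contradiction, assume L is regular with pumping length p.
Choose w = 0^p 1^{p+p!-2}. Since p ≠ (p+p!-2)+2 = p+p!, w ∈ L; and |w| ≥ p.
By the pumping lemma, w = xyz with |xy| ≤ p and |y| ≥ 1.
Because |xy| ≤ p and w begins with p copies of 0, we have y = 0^k with 1 ≤ k ≤ p.
Since 1 ≤ k ≤ p, k divides p!; set t = 1 + p!/k. Then xy^t z has p + (p!/k)·k = p + p! copies of 0. Now the 0-count is p+p! and (1-count)+2 = (p+p!-2)+2 = p+p!, so i ≠ j+2 fails. So xy^t z = 0^{p+p!} 1^{p+p!-2} ∉ L.
This contradicts the pumping lemma, so L is not regular.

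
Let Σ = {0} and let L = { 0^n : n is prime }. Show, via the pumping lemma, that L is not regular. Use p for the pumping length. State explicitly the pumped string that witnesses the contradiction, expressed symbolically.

0^{q(1+k)}

Suppose for contradiction that L is regular, and let p be the pumping length.
Let q be a prime with q ≥ p+2 (infinitely many primes exist), and take w = 0^q ∈ L with |w| = q ≥ p.
Write w = xyz as guaranteed by the lemma, with |xy| ≤ p and |y| ≥ 1.
Then y = 0^k for some k with 1 ≤ k ≤ p.
Since 1 ≤ k ≤ p, |xz| = q-k. Pump with i = q+1: |xy^{q+1}z| = (q-k)+(q+1)k = q+qk = q(1+k), which is composite (both factors ≥ 2). So xy^{q+1}z = 0^{q(1+k)} ∉ L.
This contradicts the pumping lemma, so L is not regular.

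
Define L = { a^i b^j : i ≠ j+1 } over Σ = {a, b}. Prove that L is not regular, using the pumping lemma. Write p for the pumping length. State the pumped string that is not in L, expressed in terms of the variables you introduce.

a^{p+p!} b^{p+p!-1}

Assume L is regular; let p be its pumping constant.
Choose w = a^p b^{p+p!-1}. Since p ≠ (p+p!-1)+1 = p+p!, w ∈ L; and |w| ≥ p.
The pumping lemma gives a decomposition w = xyz where |xy| ≤ p and |y| ≥ 1.
Because |xy| ≤ p and w begins with p copies of a, we have y = a^k with 1 ≤ k ≤ p.
Since 1 ≤ k ≤ p, k divides p!; set t = 1 + p!/k. Then xy^t z has p + (p!/k)·k = p + p! copies of a. Now the a-count is p+p! and (b-count)+1 = (p+p!-1)+1 = p+p!, so i ≠ j+1 fails. So xy^t z = a^{p+p!} b^{p+p!-1} ∉ L.
Contradiction. Therefore L is not regular.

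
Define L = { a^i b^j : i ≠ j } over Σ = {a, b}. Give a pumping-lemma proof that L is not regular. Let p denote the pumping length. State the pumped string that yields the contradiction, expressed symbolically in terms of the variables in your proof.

Assume L is regular. Let p be the pumping length given by the pumping lemma.
Choose w = a^p b^{p+p!}. Since p ≠ p+p!, w ∈ L; and |w| ≥ p.
The pumping lemma gives a decomposition w = xyz where |xy| ≤ p and |y| > 0.
The first p characters of w are a's, so xy (and hence y) consists only of a's. Write y = a^k, 1 ≤ k ≤ p.
Since 1 ≤ k ≤ p, k divides p!; set t = 1 + p!/k. Then xy^t z has p + (p!/k)·k = p + p! copies of a. Now the a-count equals the b-count, so i ≠ j fails. So xy^t z = a^{p+p!} b^{p+p!} ∉ L.
This is a contradiction; hence L is not regular.

a^{p+p!} b^{p+p!}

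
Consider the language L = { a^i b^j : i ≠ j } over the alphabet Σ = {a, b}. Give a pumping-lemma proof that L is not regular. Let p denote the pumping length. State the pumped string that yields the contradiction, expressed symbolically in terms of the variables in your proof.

Toward a contradiction, assume L is regular with pumping length p.
Choose w = a^p b^{p+p!}. Since p ≠ p+p!, w ∈ L; and |w| ≥ p.
By the pumping lemma, w = xyz with |xy| ≤ p and |y| ≥ 1.
The first p characters of w are a's, so xy (and hence y) consists only of a's. Write y = a^k, 1 ≤ k ≤ p.
Since 1 ≤ k ≤ p, k divides p!; set t = 1 + p!/k. Then xy^t z has p + (p!/k)·k = p + p! copies of a. Now the a-count equals the b-count, so i ≠ j fails. So xy^t z = a^{p+p!} b^{p+p!} ∉ L.
This contradicts the pumping lemma, so L is not regular.

a^{p+p!} b^{p+p!}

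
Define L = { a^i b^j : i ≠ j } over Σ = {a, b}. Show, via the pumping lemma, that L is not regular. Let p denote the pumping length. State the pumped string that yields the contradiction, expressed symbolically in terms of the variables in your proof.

a^{p+p!} b^{p+p!}

Assume L is regular; let p be its pumping constant.
Choose w = a^p b^{p+p!}. Since p ≠ p+p!, w ∈ L; and |w| ≥ p.
By the pumping lemma, w = xyz with |xy| ≤ p and y is nonempty.
Because |xy| ≤ p and w begins with p copies of a, we have y = a^k with 1 ≤ k ≤ p.
Since 1 ≤ k ≤ p, k divides p!; set t = 1 + p!/k. Then xy^t z has p + (p!/k)·k = p + p! copies of a. Now the a-count equals the b-count, so i ≠ j fails. So xy^t z = a^{p+p!} b^{p+p!} ∉ L.
Contradiction. Therefore L is not regular.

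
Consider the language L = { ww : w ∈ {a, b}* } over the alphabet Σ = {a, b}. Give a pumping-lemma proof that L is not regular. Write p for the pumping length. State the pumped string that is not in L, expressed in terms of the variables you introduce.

Assume L is regular. Let p be the pumping length given by the pumping lemma.
Take w = a^p b^p a^p b^p = uu where u = a^pb^p; then w ∈ L and |w| = 4p ≥ p.
The pumping lemma gives a decomposition w = xyz where |xy| ≤ p and |y| > 0.
The first p characters of w are a's, so xy (and hence y) consists only of a's. Write y = a^k, 1 ≤ k ≤ p.
Pump with i = 2: xy^2z = a^{p+k} b^p a^p b^p, of length 4p+k. Suppose this equals vv. The string starts with a and ends with b, so v does too; thus the boundary between the two copies of v is a b→a transition. There is exactly one such transition, at position 2p+k, so |v| = 2p+k and |vv| = 4p+2k ≠ 4p+k since k ≥ 1. So xy^2z ∉ L.
Contradiction. Therefore L is not regular.

a^{p+k} b^p a^p b^p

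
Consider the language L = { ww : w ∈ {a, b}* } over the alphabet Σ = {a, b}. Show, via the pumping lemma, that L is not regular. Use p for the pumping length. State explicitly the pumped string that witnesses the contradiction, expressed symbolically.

a^{p+k} b^p a^p b^p

Toward a contradiction, assume L is regular with pumping length p.
Take w = a^p b^p a^p b^p = uu where u = a^pb^p; then w ∈ L and |w| = 4p ≥ p.
Write w = xyz as guaranteed by the lemma, with |xy| ≤ p and |y| > 0.
The first p characters of w are a's, so xy (and hence y) consists only of a's. Write y = a^k, 1 ≤ k ≤ p.
Pump with i = 2: xy^2z = a^{p+k} b^p a^p b^p, of length 4p+k. Suppose this equals vv. The string starts with a and ends with b, so v does too; thus the boundary between the two copies of v is a b→a transition. There is exactly one such transition, at position 2p+k, so |v| = 2p+k and |vv| = 4p+2k ≠ 4p+k since k ≥ 1. So xy^2z ∉ L.
This contradicts the pumping lemma, so L is not regular.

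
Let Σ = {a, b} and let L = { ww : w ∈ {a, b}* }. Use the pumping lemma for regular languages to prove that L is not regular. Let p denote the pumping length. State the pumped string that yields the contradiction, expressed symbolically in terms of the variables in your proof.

Suppose for contradiction that L is regular, and let p be the pumping length.
Take w = a^p b^p a^p b^p = uu where u = a^pb^p; then w ∈ L and |w| = 4p ≥ p.
Write w = xyz as guaranteed by the lemma, with |xy| ≤ p and |y| ≥ 1.
The first p characters of w are a's, so xy (and hence y) consists only of a's. Write y = a^k, 1 ≤ k ≤ p.
Pump with i = 2: xy^2z = a^{p+k} b^p a^p b^p, of length 4p+k. Suppose this equals vv. The string starts with a and ends with b, so v does too; thus the boundary between the two copies of v is a b→a transition. There is exactly one such transition, at position 2p+k, so |v| = 2p+k and |vv| = 4p+2k ≠ 4p+k since k ≥ 1. So xy^2z ∉ L.
This is a contradiction; hence L is not regular.

a^{p+k} b^p a^p b^p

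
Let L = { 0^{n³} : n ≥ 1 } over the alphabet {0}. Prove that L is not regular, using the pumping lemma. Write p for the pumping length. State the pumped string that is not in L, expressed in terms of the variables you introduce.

0^{p³+k}

Assume L is regular; let p be its pumping constant.
Take w = 0^{p³} ∈ L with |w| = p³ ≥ p.
Write w = xyz as guaranteed by the lemma, with |xy| ≤ p and |y| ≥ 1.
Then y = 0^k for some k with 1 ≤ k ≤ p.
Pump with i = 2: xy^2z = 0^{p³+k}. Since 1 ≤ k ≤ p, p³ < p³+k ≤ p³+p < p³+3p²+3p+1 = (p+1)³, so p³+k is not a perfect cube. So xy^2z ∉ L.
This is a contradiction; hence L is not regular.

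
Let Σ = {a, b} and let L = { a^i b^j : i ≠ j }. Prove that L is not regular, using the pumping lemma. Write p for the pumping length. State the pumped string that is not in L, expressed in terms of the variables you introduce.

Suppose for contradiction that L is regular, and let p be the pumping length.
Choose w = a^p b^{p+p!}. Since p ≠ p+p!, w ∈ L; and |w| ≥ p.
By the pumping lemma, w = xyz with |xy| ≤ p and y is nonempty.
Because |xy| ≤ p and w begins with p copies of a, we have y = a^k with 1 ≤ k ≤ p.
Since 1 ≤ k ≤ p, k divides p!; set t = 1 + p!/k. Then xy^t z has p + (p!/k)·k = p + p! copies of a. Now the a-count equals the b-count, so i ≠ j fails. So xy^t z = a^{p+p!} b^{p+p!} ∉ L.
Contradiction. Therefore L is not regular.

a^{p+p!} b^{p+p!}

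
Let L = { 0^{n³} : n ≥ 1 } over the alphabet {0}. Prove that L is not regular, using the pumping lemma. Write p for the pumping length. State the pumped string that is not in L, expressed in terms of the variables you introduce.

0^{p³+k}

Assume L is regular; let p be its pumping constant.
Take w = 0^{p³} ∈ L with |w| = p³ ≥ p.
The pumping lemma gives a decomposition w = xyz where |xy| ≤ p and |y| > 0.
Then y = 0^k for some k with 1 ≤ k ≤ p.
Pump with i = 2: xy^2z = 0^{p³+k}. Since 1 ≤ k ≤ p, p³ < p³+k ≤ p³+p < p³+3p²+3p+1 = (p+1)³, so p³+k is not a perfect cube. So xy^2z ∉ L.
This is a contradiction; hence L is not regular.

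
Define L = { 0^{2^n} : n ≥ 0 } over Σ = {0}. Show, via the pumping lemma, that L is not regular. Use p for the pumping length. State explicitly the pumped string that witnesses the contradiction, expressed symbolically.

0^{2^p+k}

Suppose for contradiction that L is regular, and let p be the pumping length.
Take w = 0^{2^p} ∈ L with |w| = 2^p ≥ p.
By the pumping lemma, w = xyz with |xy| ≤ p and |y| > 0.
Then y = 0^k for some k with 1 ≤ k ≤ p.
Pump with i = 2: xy^2z = 0^{2^p+k}. Since 1 ≤ k ≤ p < 2^p, we have 2^p < 2^p+k < 2^{p+1}, so 2^p+k is not a power of 2. So xy^2z ∉ L.
This is a contradiction; hence L is not regular.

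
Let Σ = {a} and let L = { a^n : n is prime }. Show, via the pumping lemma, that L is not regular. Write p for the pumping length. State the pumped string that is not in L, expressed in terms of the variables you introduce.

Assume L is regular; let p be its pumping constant.
Let q be a prime with q ≥ p+2 (infinitely many primes exist), and take w = a^q ∈ L with |w| = q ≥ p.
The pumping lemma gives a decomposition w = xyz where |xy| ≤ p and |y| > 0.
Then y = a^k for some k with 1 ≤ k ≤ p.
Since 1 ≤ k ≤ p, |xz| = q-k. Pump with i = q+1: |xy^{q+1}z| = (q-k)+(q+1)k = q+qk = q(1+k), which is composite (both factors ≥ 2). So xy^{q+1}z = a^{q(1+k)} ∉ L.
This contradicts the pumping lemma, so L is not regular.

a^{q(1+k)}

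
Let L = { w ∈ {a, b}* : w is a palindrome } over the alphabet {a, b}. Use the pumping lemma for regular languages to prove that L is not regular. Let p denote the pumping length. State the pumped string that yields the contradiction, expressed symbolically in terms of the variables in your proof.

Toward a contradiction, assume L is regular with pumping length p.
Take w = a^p b a^p, a palindrome of length 2p+1 ≥ p.
By the pumping lemma, w = xyz with |xy| ≤ p and |y| > 0.
The first p characters of w are a's, so xy (and hence y) consists only of a's. Write y = a^k, 1 ≤ k ≤ p.
Pump with i = 2: xy^2z = a^{p+k} b a^p. Its reverse is a^p b a^{p+k}, which differs from xy^2z since k ≥ 1. So xy^2z is not a palindrome and xy^2z ∉ L.
This contradicts the pumping lemma, so L is not regular.

a^{p+k} b a^p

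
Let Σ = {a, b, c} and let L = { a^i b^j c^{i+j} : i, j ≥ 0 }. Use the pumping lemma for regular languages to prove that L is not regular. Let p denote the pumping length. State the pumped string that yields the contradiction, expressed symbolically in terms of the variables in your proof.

a^{p+k} b^p c^{2p}

Assume L is regular; let p be its pumping constant.
Take w = a^p b^p c^{2p} ∈ L (with i=j=p, i+j=2p), |w| = 4p ≥ p.
By the pumping lemma, w = xyz with |xy| ≤ p and |y| ≥ 1.
Since the first p symbols of w are all a's and |xy| ≤ p, y lies entirely in the leading a-block: y = a^k for some k with 1 ≤ k ≤ p.
Consider xy^2z = a^{p+k} b^p c^{2p}. Now the a- and b-counts sum to 2p+k, but the c-count is 2p ≠ 2p+k. So xy^2z ∉ L.
This contradicts the pumping lemma, so L is not regular.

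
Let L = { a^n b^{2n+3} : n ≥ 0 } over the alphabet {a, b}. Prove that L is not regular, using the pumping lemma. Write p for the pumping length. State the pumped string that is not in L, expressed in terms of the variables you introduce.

Toward a contradiction, assume L is regular with pumping length p.
Take w = a^p b^{2p+3}. Then w ∈ L and |w| = 3p+3 ≥ p.
The pumping lemma gives a decomposition w = xyz where |xy| ≤ p and |y| > 0.
The first p characters of w are a's, so xy (and hence y) consists only of a's. Write y = a^k, 1 ≤ k ≤ p.
Pump with i = 2: xy^2z = a^{p+k} b^{2p+3}. For this to lie in L we would need 2p+3 = 2(p+k)+3, which forces k = 0. But k ≥ 1, so xy^2z ∉ L.
This contradicts the pumping lemma, so L is not regular.

a^{p+k} b^{2p+3}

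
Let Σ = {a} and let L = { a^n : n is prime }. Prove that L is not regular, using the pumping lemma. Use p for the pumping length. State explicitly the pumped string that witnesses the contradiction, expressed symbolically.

Assume L is regular; let p be its pumping constant.
Let q be a prime with q ≥ p+2 (infinitely many primes exist), and take w = a^q ∈ L with |w| = q ≥ p.
Write w = xyz as guaranteed by the lemma, with |xy| ≤ p and |y| > 0.
Then y = a^k for some k with 1 ≤ k ≤ p.
Since 1 ≤ k ≤ p, |xz| = q-k. Pump with i = q+1: |xy^{q+1}z| = (q-k)+(q+1)k = q+qk = q(1+k), which is composite (both factors ≥ 2). So xy^{q+1}z = a^{q(1+k)} ∉ L.
Contradiction. Therefore L is not regular.

a^{q(1+k)}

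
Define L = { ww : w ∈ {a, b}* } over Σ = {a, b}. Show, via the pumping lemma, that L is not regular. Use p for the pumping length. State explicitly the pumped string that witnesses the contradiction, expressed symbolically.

a^{p+k} b^p a^p b^p

Assume L is regular. Let p be the pumping length given by the pumping lemma.
Take w = a^p b^p a^p b^p = uu where u = a^pb^p; then w ∈ L and |w| = 4p ≥ p.
The pumping lemma gives a decomposition w = xyz where |xy| ≤ p and y is nonempty.
The first p characters of w are a's, so xy (and hence y) consists only of a's. Write y = a^k, 1 ≤ k ≤ p.
Pump with i = 2: xy^2z = a^{p+k} b^p a^p b^p, of length 4p+k. Suppose this equals vv. The string starts with a and ends with b, so v does too; thus the boundary between the two copies of v is a b→a transition. There is exactly one such transition, at position 2p+k, so |v| = 2p+k and |vv| = 4p+2k ≠ 4p+k since k ≥ 1. So xy^2z ∉ L.
This is a contradiction; hence L is not regular.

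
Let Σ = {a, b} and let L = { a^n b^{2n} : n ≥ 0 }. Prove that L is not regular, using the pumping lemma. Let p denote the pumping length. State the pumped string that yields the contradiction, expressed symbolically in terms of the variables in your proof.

a^{p+k} b^{2p}

Suppose for contradiction that L is regular, and let p be the pumping length.
Choose w = a^p b^{2p}, which is in L with |w| = 3p ≥ p.
Write w = xyz as guaranteed by the lemma, with |xy| ≤ p and |y| > 0.
Because |xy| ≤ p and w begins with p copies of a, we have y = a^k with 1 ≤ k ≤ p.
Pump with i = 2: xy^2z = a^{p+k} b^{2p}. For this to lie in L we would need 2p = 2(p+k), which forces k = 0. But k ≥ 1, so xy^2z ∉ L.
This contradicts the pumping lemma, so L is not regular.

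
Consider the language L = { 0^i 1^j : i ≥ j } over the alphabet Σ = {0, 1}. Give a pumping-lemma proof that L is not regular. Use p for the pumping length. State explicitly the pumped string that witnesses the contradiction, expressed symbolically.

Assume L is regular; let p be its pumping constant.
Choose w = 0^p 1^p ∈ L, with |w| = 2p ≥ p.
The pumping lemma gives a decomposition w = xyz where |xy| ≤ p and |y| ≥ 1.
The first p characters of w are 0's, so xy (and hence y) consists only of 0's. Write y = 0^k, 1 ≤ k ≤ p.
Consider xy^0z = xz = 0^{p-k} 1^p. Since k ≥ 1, the 0-count p-k is less than p, so i ≥ j fails; thus xz ∉ L.
This contradicts the pumping lemma, so L is not regular.

0^{p-k} 1^p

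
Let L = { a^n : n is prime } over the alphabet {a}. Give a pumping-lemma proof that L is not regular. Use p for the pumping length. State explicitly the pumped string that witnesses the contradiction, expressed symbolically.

a^{q(1+k)}

Assume L is regular. Let p be the pumping length given by the pumping lemma.
Let q be a prime with q ≥ p+2 (infinitely many primes exist), and take w = a^q ∈ L with |w| = q ≥ p.
By the pumping lemma, w = xyz with |xy| ≤ p and y is nonempty.
Then y = a^k for some k with 1 ≤ k ≤ p.
Since 1 ≤ k ≤ p, |xz| = q-k. Pump with i = q+1: |xy^{q+1}z| = (q-k)+(q+1)k = q+qk = q(1+k), which is composite (both factors ≥ 2). So xy^{q+1}z = a^{q(1+k)} ∉ L.
Contradiction. Therefore L is not regular.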